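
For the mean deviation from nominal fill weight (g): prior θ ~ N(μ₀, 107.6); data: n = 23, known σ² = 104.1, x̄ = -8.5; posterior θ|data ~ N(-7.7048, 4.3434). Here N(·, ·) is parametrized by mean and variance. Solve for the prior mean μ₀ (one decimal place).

The posterior mean is a precision-weighted average: μ_n = (τ₀μ₀ + τ_data·x̄)/(τ₀+τ_data), with τ₀=1/σ₀² and τ_data=n/σ².
Here τ₀ = 1/107.6 = 0.009294 and τ_data = 23/104.1 = 0.220941, so τ_n = 0.230235.
Rearranging for μ₀: μ₀ = (μ_n·τ_n − τ_data·x̄)/τ₀ = (-7.7048·0.230235 − 0.220941·-8.5) / 0.009294 = 0.104084/0.009294 ≈ 11.2.

μ₀ = 11.2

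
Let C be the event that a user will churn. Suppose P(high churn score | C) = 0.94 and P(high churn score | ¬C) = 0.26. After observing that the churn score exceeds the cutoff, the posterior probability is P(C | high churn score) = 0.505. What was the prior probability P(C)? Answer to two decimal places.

P(C) = 0.22

In odds form, posterior odds = prior odds × likelihood ratio, so prior odds = posterior odds ÷ LR.
Posterior odds = 0.505/(1−0.505) = 1.0202. LR = 0.94/0.26 = 3.6154.
Prior odds = 1.0202/3.6154 = 0.2822, so P(C) = 0.2822/(1+0.2822) ≈ 0.22.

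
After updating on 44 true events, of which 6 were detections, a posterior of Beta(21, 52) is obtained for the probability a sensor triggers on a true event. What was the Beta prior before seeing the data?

Beta is conjugate to the binomial likelihood: posterior = Beta(a+s, b+f).
Subtract the data counts: 21−6=15, 52−38=14.

Beta(15, 14)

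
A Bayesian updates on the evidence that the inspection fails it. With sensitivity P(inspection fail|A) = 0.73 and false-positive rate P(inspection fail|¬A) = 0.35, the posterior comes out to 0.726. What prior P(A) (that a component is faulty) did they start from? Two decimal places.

Bayes' rule in odds form gives O(A|E) = O(A)·[P(E|A)/P(E|¬A)], hence O(A) = O(A|E)/LR.
Posterior odds = 0.726/(1−0.726) = 2.6496. LR = 0.73/0.35 = 2.0857.
Prior odds = 2.6496/2.0857 = 1.2704, so P(A) = 1.2704/(1+1.2704) ≈ 0.56.

P(A) = 0.56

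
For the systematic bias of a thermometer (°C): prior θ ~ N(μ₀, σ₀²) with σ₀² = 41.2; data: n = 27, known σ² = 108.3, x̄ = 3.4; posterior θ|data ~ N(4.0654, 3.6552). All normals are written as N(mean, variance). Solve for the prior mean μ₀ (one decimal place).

With known observation variance, the Normal–Normal posterior has precision τ_n = τ₀ + n/σ² and mean μ_n = (τ₀μ₀ + (n/σ²)x̄)/τ_n.
Here τ₀ = 1/41.2 = 0.024272 and τ_data = 27/108.3 = 0.249307, so τ_n = 0.273579.
Rearranging for μ₀: μ₀ = (μ_n·τ_n − τ_data·x̄)/τ₀ = (4.0654·0.273579 − 0.249307·3.4) / 0.024272 = 0.264564/0.024272 ≈ 10.9.

μ₀ = 10.9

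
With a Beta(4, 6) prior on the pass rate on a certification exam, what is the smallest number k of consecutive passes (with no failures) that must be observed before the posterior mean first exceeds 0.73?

After k passes and 0 failures the posterior is Beta(4+k, 6), with mean (4+k)/(4+6+k).
Set (4+k)/(10+k) > 0.73 and solve: k > (0.73·10 − 4)/(1 − 0.73) = 12.222.
The smallest integer exceeding 12.222 is 13, and checking k=13: (17)/(23) = 0.7391 > 0.73.

k = 13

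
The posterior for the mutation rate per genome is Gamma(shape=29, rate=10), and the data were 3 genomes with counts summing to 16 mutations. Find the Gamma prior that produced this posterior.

Gamma(shape=13, rate=7)

Gamma–Poisson conjugacy: posterior shape = α + Σxᵢ, posterior rate = β + n.
So α = 29 − 16 = 13 and β = 10 − 3 = 7.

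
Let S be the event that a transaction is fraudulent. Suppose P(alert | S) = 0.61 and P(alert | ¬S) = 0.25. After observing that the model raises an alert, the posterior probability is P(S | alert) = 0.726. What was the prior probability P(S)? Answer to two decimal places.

P(S) = 0.52

In odds form, posterior odds = prior odds × likelihood ratio, so prior odds = posterior odds ÷ LR.
Posterior odds = 0.726/(1−0.726) = 2.6496. LR = 0.61/0.25 = 2.4400.
Prior odds = 2.6496/2.4400 = 1.0859, so P(S) = 1.0859/(1+1.0859) ≈ 0.52.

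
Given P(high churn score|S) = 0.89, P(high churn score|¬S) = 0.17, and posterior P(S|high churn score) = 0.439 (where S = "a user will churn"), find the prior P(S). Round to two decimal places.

P(S) = 0.13

In odds form, posterior odds = prior odds × likelihood ratio, so prior odds = posterior odds ÷ LR.
Posterior odds = 0.439/(1−0.439) = 0.7825. LR = 0.89/0.17 = 5.2353.
Prior odds = 0.7825/5.2353 = 0.1495, so P(S) = 0.1495/(1+0.1495) ≈ 0.13.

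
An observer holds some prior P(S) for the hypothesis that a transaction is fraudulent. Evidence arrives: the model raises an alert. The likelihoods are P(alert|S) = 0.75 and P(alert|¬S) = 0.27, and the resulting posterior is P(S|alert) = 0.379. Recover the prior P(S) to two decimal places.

In odds form, posterior odds = prior odds × likelihood ratio, so prior odds = posterior odds ÷ LR.
Posterior odds = 0.379/(1−0.379) = 0.6103. LR = 0.75/0.27 = 2.7778.
Prior odds = 0.6103/2.7778 = 0.2197, so P(S) = 0.2197/(1+0.2197) ≈ 0.18.

P(S) = 0.18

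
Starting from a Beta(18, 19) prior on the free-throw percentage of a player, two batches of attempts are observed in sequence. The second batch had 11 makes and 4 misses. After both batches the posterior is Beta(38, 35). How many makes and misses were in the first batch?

Because Beta–binomial updating is additive in the counts, the combined data contributed (α_post−α_prior, β_post−β_prior) successes and failures.
Total across both batches: 38−18=20 makes, 35−19=16 misses.
Subtract the second batch: 20−11=9 makes and 16−4=12 misses.

9 makes and 12 misses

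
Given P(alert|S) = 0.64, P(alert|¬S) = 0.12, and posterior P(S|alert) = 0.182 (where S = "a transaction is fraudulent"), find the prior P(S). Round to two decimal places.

Bayes' rule in odds form gives O(S|E) = O(S)·[P(E|S)/P(E|¬S)], hence O(S) = O(S|E)/LR.
Posterior odds = 0.182/(1−0.182) = 0.2225. LR = 0.64/0.12 = 5.3333.
Prior odds = 0.2225/5.3333 = 0.0417, so P(S) = 0.0417/(1+0.0417) ≈ 0.04.

P(S) = 0.04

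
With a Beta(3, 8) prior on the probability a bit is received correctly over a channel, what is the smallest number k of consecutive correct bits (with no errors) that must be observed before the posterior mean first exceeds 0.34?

After k correct bits and 0 errors the posterior is Beta(3+k, 8), with mean (3+k)/(3+8+k).
Set (3+k)/(11+k) > 0.34 and solve: k > (0.34·11 − 3)/(1 − 0.34) = 1.121.
The smallest integer exceeding 1.121 is 2.

k = 2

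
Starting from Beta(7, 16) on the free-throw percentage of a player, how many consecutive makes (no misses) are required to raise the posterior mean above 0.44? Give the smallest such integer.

k = 6

After k makes and 0 misses the posterior is Beta(7+k, 16), with mean (7+k)/(7+16+k).
Set (7+k)/(23+k) > 0.44 and solve: k > (0.44·23 − 7)/(1 − 0.44) = 5.571.
The smallest integer exceeding 5.571 is 6.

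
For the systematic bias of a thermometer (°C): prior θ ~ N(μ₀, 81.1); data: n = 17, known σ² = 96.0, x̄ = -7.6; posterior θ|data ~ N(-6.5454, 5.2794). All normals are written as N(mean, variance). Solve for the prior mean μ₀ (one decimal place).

μ₀ = 8.6

With known observation variance, the Normal–Normal posterior has precision τ_n = τ₀ + n/σ² and mean μ_n = (τ₀μ₀ + (n/σ²)x̄)/τ_n.
Here τ₀ = 1/81.1 = 0.012330 and τ_data = 17/96.0 = 0.177083, so τ_n = 0.189413.
Rearranging for μ₀: μ₀ = (μ_n·τ_n − τ_data·x̄)/τ₀ = (-6.5454·0.189413 − 0.177083·-7.6) / 0.012330 = 0.106047/0.012330 ≈ 8.6.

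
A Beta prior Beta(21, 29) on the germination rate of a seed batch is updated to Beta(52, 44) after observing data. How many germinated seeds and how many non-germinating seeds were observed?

31 germinated seeds and 15 non-germinating seeds

Beta is conjugate to the binomial likelihood: posterior = Beta(a+s, b+f).
So s = 52 − 21 = 31 and f = 44 − 29 = 15.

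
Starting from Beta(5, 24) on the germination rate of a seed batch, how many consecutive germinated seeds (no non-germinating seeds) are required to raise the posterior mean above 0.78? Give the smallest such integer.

After k germinated seeds and 0 non-germinating seeds the posterior is Beta(5+k, 24), with mean (5+k)/(5+24+k).
Set (5+k)/(29+k) > 0.78 and solve: k > (0.78·29 − 5)/(1 − 0.78) = 80.091.
The smallest integer exceeding 80.091 is 81, and checking k=81: (86)/(110) = 0.7818 > 0.78.

k = 81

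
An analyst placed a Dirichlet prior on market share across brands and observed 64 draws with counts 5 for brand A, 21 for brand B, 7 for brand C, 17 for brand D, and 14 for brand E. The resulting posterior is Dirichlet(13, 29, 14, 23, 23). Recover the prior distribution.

Dirichlet(8, 8, 7, 6, 9)

For a Dirichlet(α) prior with multinomial counts c, the posterior is Dirichlet(α + c) componentwise.
Subtract each count from the matching posterior parameter: 13−5=8, 29−21=8, 14−7=7, 23−17=6, 23−14=9.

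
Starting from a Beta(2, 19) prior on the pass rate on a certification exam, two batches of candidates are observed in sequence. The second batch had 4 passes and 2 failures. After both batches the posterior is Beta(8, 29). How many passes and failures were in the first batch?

2 passes and 8 failures

Because Beta–binomial updating is additive in the counts, the combined data contributed (α_post−α_prior, β_post−β_prior) successes and failures.
Total across both batches: 8−2=6 passes, 29−19=10 failures.
Subtract the second batch: 6−4=2 passes and 10−2=8 failures.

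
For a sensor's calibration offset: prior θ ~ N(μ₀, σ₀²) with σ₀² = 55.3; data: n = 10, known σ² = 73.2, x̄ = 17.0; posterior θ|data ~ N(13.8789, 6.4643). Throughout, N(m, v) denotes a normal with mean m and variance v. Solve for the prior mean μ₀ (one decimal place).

μ₀ = -9.7

With known observation variance, the Normal–Normal posterior has precision τ_n = τ₀ + n/σ² and mean μ_n = (τ₀μ₀ + (n/σ²)x̄)/τ_n.
Here τ₀ = 1/55.3 = 0.018083 and τ_data = 10/73.2 = 0.136612, so τ_n = 0.154695.
Rearranging for μ₀: μ₀ = (μ_n·τ_n − τ_data·x̄)/τ₀ = (13.8789·0.154695 − 0.136612·17.0) / 0.018083 = -0.175408/0.018083 ≈ -9.7.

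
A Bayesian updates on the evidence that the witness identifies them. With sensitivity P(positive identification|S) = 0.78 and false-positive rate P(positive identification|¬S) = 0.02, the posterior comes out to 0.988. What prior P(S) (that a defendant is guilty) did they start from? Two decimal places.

In odds form, posterior odds = prior odds × likelihood ratio, so prior odds = posterior odds ÷ LR.
Posterior odds = 0.988/(1−0.988) = 82.3333. LR = 0.78/0.02 = 39.0000.
Prior odds = 82.3333/39.0000 = 2.1111, so P(S) = 2.1111/(1+2.1111) ≈ 0.68.

P(S) = 0.68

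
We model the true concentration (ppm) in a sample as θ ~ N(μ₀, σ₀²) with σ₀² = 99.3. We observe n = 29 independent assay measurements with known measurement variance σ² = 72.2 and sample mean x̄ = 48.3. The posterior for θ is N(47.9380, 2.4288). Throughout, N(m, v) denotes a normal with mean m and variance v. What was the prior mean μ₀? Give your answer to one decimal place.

μ₀ = 33.5

With known observation variance, the Normal–Normal posterior has precision τ_n = τ₀ + n/σ² and mean μ_n = (τ₀μ₀ + (n/σ²)x̄)/τ_n.
Here τ₀ = 1/99.3 = 0.010070 and τ_data = 29/72.2 = 0.401662, so τ_n = 0.411732.
Rearranging for μ₀: μ₀ = (μ_n·τ_n − τ_data·x̄)/τ₀ = (47.9380·0.411732 − 0.401662·48.3) / 0.010070 = 0.337334/0.010070 ≈ 33.5.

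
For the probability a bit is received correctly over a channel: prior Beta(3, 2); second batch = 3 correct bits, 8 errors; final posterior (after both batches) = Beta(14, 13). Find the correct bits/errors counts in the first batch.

Sequential conjugate updates are equivalent to a single update on the pooled data, so total successes = posterior α − prior α and total failures = posterior β − prior β.
Total across both batches: 14−3=11 correct bits, 13−2=11 errors.
Subtract the second batch: 11−3=8 correct bits and 11−8=3 errors.

8 correct bits and 3 errors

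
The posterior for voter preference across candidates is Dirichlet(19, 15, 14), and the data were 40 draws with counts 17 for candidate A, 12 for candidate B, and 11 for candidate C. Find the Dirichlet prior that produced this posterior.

For a Dirichlet(α) prior with multinomial counts c, the posterior is Dirichlet(α + c) componentwise.
Subtract each count from the matching posterior parameter: 19−17=2, 15−12=3, 14−11=3.

Dirichlet(2, 3, 3)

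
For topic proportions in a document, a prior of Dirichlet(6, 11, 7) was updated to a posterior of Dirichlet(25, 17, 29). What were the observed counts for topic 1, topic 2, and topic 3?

counts (19, 6, 22)

For a Dirichlet(α) prior with multinomial counts c, the posterior is Dirichlet(α + c) componentwise.
Counts are posterior − prior componentwise: 25−6=19, 17−11=6, 29−7=22.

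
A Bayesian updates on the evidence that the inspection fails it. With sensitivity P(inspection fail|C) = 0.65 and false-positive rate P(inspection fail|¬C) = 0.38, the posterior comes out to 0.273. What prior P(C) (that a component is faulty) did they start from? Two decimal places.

P(C) = 0.18

In odds form, posterior odds = prior odds × likelihood ratio, so prior odds = posterior odds ÷ LR.
Posterior odds = 0.273/(1−0.273) = 0.3755. LR = 0.65/0.38 = 1.7105.
Prior odds = 0.3755/1.7105 = 0.2195, so P(C) = 0.2195/(1+0.2195) ≈ 0.18.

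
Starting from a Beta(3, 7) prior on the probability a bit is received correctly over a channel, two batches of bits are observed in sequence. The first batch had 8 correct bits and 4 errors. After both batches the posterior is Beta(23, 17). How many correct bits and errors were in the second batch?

12 correct bits and 6 errors

Because Beta–binomial updating is additive in the counts, the combined data contributed (α_post−α_prior, β_post−β_prior) successes and failures.
Total across both batches: 23−3=20 correct bits, 17−7=10 errors.
Subtract the first batch: 20−8=12 correct bits and 10−4=6 errors.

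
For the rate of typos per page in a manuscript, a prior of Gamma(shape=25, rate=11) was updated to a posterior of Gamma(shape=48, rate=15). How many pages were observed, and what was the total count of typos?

Gamma–Poisson conjugacy: posterior shape = α + Σxᵢ, posterior rate = β + n.
Matching: Σxᵢ = 48 − 25 = 23 and n = 15 − 11 = 4.

n = 4 pages with total 23 typos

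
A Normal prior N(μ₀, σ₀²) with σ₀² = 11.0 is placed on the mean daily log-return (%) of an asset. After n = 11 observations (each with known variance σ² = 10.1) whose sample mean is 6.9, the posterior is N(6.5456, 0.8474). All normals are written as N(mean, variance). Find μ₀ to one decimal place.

μ₀ = 2.3

With known observation variance, the Normal–Normal posterior has precision τ_n = τ₀ + n/σ² and mean μ_n = (τ₀μ₀ + (n/σ²)x̄)/τ_n.
Here τ₀ = 1/11.0 = 0.090909 and τ_data = 11/10.1 = 1.089109, so τ_n = 1.180018.
Rearranging for μ₀: μ₀ = (μ_n·τ_n − τ_data·x̄)/τ₀ = (6.5456·1.180018 − 1.089109·6.9) / 0.090909 = 0.209074/0.090909 ≈ 2.3.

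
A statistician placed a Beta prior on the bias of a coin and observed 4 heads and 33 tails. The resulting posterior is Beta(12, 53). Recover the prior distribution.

A Beta(a, b) prior with s successes and f failures in binomial data gives a Beta(a+s, b+f) posterior.
So a = 12 − 4 = 8 and b = 53 − 33 = 20.

Beta(8, 20)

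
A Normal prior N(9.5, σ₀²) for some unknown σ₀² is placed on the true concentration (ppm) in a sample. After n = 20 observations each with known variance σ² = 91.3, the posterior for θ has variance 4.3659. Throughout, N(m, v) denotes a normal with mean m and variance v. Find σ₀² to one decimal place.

σ₀² = 100.1

Posterior precision equals prior precision plus data precision: 1/σ_n² = 1/σ₀² + n/σ².
So 1/σ₀² = 1/4.3659 − 20/91.3 = 0.229048 − 0.219058 = 0.009990.
Hence σ₀² = 1/0.009990 ≈ 100.1.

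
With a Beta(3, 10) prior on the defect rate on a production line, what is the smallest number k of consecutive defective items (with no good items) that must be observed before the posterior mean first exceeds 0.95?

After k defective items and 0 good items the posterior is Beta(3+k, 10), with mean (3+k)/(3+10+k).
Set (3+k)/(13+k) > 0.95 and solve: k > (0.95·13 − 3)/(1 − 0.95) = 187.000.
The smallest integer exceeding 187.000 is 188, and checking k=188: (191)/(201) = 0.9502 > 0.95.

k = 188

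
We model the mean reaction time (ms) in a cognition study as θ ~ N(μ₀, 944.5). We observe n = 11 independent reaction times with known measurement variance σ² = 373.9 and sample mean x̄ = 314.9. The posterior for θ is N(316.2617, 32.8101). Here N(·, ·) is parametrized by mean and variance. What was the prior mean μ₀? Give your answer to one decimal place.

μ₀ = 354.1

With known observation variance, the Normal–Normal posterior has precision τ_n = τ₀ + n/σ² and mean μ_n = (τ₀μ₀ + (n/σ²)x̄)/τ_n.
Here τ₀ = 1/944.5 = 0.001059 and τ_data = 11/373.9 = 0.029420, so τ_n = 0.030479.
Rearranging for μ₀: μ₀ = (μ_n·τ_n − τ_data·x̄)/τ₀ = (316.2617·0.030479 − 0.029420·314.9) / 0.001059 = 0.374982/0.001059 ≈ 354.1.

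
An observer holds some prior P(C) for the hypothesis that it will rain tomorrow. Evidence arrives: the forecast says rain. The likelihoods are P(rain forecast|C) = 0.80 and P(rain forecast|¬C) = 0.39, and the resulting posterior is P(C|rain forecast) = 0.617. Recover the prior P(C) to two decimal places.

Bayes' rule in odds form gives O(C|E) = O(C)·[P(E|C)/P(E|¬C)], hence O(C) = O(C|E)/LR.
Posterior odds = 0.617/(1−0.617) = 1.6110. LR = 0.80/0.39 = 2.0513.
Prior odds = 1.6110/2.0513 = 0.7854, so P(C) = 0.7854/(1+0.7854) ≈ 0.44.

P(C) = 0.44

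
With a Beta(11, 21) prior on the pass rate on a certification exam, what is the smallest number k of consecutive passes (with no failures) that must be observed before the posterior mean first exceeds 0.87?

After k passes and 0 failures the posterior is Beta(11+k, 21), with mean (11+k)/(11+21+k).
Set (11+k)/(32+k) > 0.87 and solve: k > (0.87·32 − 11)/(1 − 0.87) = 129.538.
The smallest integer exceeding 129.538 is 130, and checking k=130: (141)/(162) = 0.8704 > 0.87.

k = 130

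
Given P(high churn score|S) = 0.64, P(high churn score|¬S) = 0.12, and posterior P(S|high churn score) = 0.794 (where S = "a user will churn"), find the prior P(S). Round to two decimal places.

Bayes' rule in odds form gives O(S|E) = O(S)·[P(E|S)/P(E|¬S)], hence O(S) = O(S|E)/LR.
Posterior odds = 0.794/(1−0.794) = 3.8544. LR = 0.64/0.12 = 5.3333.
Prior odds = 3.8544/5.3333 = 0.7227, so P(S) = 0.7227/(1+0.7227) ≈ 0.42.

P(S) = 0.42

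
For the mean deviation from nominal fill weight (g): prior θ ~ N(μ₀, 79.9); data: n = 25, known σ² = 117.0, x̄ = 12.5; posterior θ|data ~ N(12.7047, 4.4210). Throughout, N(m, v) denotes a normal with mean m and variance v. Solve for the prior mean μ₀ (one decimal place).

μ₀ = 16.2

The posterior mean is a precision-weighted average: μ_n = (τ₀μ₀ + τ_data·x̄)/(τ₀+τ_data), with τ₀=1/σ₀² and τ_data=n/σ².
Here τ₀ = 1/79.9 = 0.012516 and τ_data = 25/117.0 = 0.213675, so τ_n = 0.226191.
Rearranging for μ₀: μ₀ = (μ_n·τ_n − τ_data·x̄)/τ₀ = (12.7047·0.226191 − 0.213675·12.5) / 0.012516 = 0.202751/0.012516 ≈ 16.2.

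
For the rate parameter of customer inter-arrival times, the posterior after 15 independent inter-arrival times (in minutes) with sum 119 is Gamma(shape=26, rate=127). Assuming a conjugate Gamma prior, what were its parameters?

Gamma–exponential conjugacy: posterior shape = α + n, posterior rate = β + Σtᵢ.
So α = 26 − 15 = 11 and β = 127 − 119 = 8.

Gamma(shape=11, rate=8)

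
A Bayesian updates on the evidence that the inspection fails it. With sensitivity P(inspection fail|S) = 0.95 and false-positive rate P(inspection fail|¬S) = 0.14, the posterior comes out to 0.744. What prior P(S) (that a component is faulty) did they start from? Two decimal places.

P(S) = 0.30

In odds form, posterior odds = prior odds × likelihood ratio, so prior odds = posterior odds ÷ LR.
Posterior odds = 0.744/(1−0.744) = 2.9062. LR = 0.95/0.14 = 6.7857.
Prior odds = 2.9062/6.7857 = 0.4283, so P(S) = 0.4283/(1+0.4283) ≈ 0.30.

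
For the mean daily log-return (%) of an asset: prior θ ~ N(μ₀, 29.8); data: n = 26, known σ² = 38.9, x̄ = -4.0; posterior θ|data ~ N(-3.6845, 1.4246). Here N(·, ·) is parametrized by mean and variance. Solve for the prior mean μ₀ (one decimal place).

μ₀ = 2.6

The posterior mean is a precision-weighted average: μ_n = (τ₀μ₀ + τ_data·x̄)/(τ₀+τ_data), with τ₀=1/σ₀² and τ_data=n/σ².
Here τ₀ = 1/29.8 = 0.033557 and τ_data = 26/38.9 = 0.668380, so τ_n = 0.701937.
Rearranging for μ₀: μ₀ = (μ_n·τ_n − τ_data·x̄)/τ₀ = (-3.6845·0.701937 − 0.668380·-4.0) / 0.033557 = 0.087233/0.033557 ≈ 2.6.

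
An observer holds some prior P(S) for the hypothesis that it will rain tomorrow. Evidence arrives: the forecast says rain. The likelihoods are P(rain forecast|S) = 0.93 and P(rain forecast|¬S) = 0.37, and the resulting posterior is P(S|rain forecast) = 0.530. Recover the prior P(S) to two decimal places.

Bayes' rule in odds form gives O(S|E) = O(S)·[P(E|S)/P(E|¬S)], hence O(S) = O(S|E)/LR.
Posterior odds = 0.530/(1−0.530) = 1.1277. LR = 0.93/0.37 = 2.5135.
Prior odds = 1.1277/2.5135 = 0.4487, so P(S) = 0.4487/(1+0.4487) ≈ 0.31.

P(S) = 0.31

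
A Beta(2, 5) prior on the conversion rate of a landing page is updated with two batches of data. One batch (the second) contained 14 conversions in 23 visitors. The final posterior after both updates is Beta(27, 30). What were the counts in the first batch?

Sequential conjugate updates are equivalent to a single update on the pooled data, so total successes = posterior α − prior α and total failures = posterior β − prior β.
Total across both batches: 27−2=25 conversions, 30−5=25 bounces.
Subtract the second batch: 25−14=11 conversions and 25−9=16 bounces.

11 conversions and 16 bounces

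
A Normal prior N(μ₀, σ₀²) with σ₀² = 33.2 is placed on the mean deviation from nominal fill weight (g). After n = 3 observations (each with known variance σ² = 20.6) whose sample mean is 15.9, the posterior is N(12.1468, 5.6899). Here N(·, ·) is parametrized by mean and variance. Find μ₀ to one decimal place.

The posterior mean is a precision-weighted average: μ_n = (τ₀μ₀ + τ_data·x̄)/(τ₀+τ_data), with τ₀=1/σ₀² and τ_data=n/σ².
Here τ₀ = 1/33.2 = 0.030120 and τ_data = 3/20.6 = 0.145631, so τ_n = 0.175751.
Rearranging for μ₀: μ₀ = (μ_n·τ_n − τ_data·x̄)/τ₀ = (12.1468·0.175751 − 0.145631·15.9) / 0.030120 = -0.180721/0.030120 ≈ -6.0.

μ₀ = -6.0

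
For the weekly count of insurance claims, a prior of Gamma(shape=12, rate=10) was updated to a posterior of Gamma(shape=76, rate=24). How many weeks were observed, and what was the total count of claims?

A Gamma(α, β) prior (rate parametrization) on a Poisson rate with n observations summing to S gives posterior Gamma(α+S, β+n).
Matching: Σxᵢ = 76 − 12 = 64 and n = 24 − 10 = 14.

n = 14 weeks with total 64 claims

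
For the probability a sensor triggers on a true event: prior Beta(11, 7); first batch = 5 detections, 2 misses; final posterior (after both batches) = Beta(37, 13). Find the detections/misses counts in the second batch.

21 detections and 4 misses

Sequential conjugate updates are equivalent to a single update on the pooled data, so total successes = posterior α − prior α and total failures = posterior β − prior β.
Total across both batches: 37−11=26 detections, 13−7=6 misses.
Subtract the first batch: 26−5=21 detections and 6−2=4 misses.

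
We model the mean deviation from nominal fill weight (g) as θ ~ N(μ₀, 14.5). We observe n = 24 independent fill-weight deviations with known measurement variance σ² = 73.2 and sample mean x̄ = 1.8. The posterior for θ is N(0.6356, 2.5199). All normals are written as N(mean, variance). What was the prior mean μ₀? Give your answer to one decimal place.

The posterior mean is a precision-weighted average: μ_n = (τ₀μ₀ + τ_data·x̄)/(τ₀+τ_data), with τ₀=1/σ₀² and τ_data=n/σ².
Here τ₀ = 1/14.5 = 0.068966 and τ_data = 24/73.2 = 0.327869, so τ_n = 0.396835.
Rearranging for μ₀: μ₀ = (μ_n·τ_n − τ_data·x̄)/τ₀ = (0.6356·0.396835 − 0.327869·1.8) / 0.068966 = -0.337936/0.068966 ≈ -4.9.

μ₀ = -4.9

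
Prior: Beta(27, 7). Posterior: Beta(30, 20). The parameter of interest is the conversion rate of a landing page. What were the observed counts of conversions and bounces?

A Beta(a, b) prior with s successes and f failures in binomial data gives a Beta(a+s, b+f) posterior.
Match parameters: s=30−27=3, f=20−7=13.

3 conversions and 13 bounces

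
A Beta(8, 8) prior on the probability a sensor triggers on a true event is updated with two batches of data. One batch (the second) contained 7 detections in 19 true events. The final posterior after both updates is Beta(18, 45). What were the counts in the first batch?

3 detections and 25 misses

Sequential conjugate updates are equivalent to a single update on the pooled data, so total successes = posterior α − prior α and total failures = posterior β − prior β.
Total across both batches: 18−8=10 detections, 45−8=37 misses.
Subtract the second batch: 10−7=3 detections and 37−12=25 misses.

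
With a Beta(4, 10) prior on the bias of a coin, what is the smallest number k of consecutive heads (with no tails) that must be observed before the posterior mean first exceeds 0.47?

k = 5

After k heads and 0 tails the posterior is Beta(4+k, 10), with mean (4+k)/(4+10+k).
Set (4+k)/(14+k) > 0.47 and solve: k > (0.47·14 − 4)/(1 − 0.47) = 4.868.
The smallest integer exceeding 4.868 is 5.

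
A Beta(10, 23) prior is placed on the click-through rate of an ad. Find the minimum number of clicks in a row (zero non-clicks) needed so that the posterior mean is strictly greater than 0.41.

After k clicks and 0 non-clicks the posterior is Beta(10+k, 23), with mean (10+k)/(10+23+k).
Set (10+k)/(33+k) > 0.41 and solve: k > (0.41·33 − 10)/(1 − 0.41) = 5.983.
The smallest integer exceeding 5.983 is 6, and checking k=6: (16)/(39) = 0.4103 > 0.41.

k = 6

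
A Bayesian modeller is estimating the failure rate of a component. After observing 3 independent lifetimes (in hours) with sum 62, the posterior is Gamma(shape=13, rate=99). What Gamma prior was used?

Gamma(shape=10, rate=37)

For an exponential likelihood with a Gamma(α, β) prior on the rate, n observations with total T give posterior Gamma(α+n, β+T).
So α = 13 − 3 = 10 and β = 99 − 62 = 37.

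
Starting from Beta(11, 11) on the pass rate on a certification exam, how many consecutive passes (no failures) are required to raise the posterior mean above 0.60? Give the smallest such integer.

k = 6

After k passes and 0 failures the posterior is Beta(11+k, 11), with mean (11+k)/(11+11+k).
Set (11+k)/(22+k) > 0.60 and solve: k > (0.60·22 − 11)/(1 − 0.60) = 5.500.
The smallest integer exceeding 5.500 is 6, and checking k=6: (17)/(28) = 0.6071 > 0.60.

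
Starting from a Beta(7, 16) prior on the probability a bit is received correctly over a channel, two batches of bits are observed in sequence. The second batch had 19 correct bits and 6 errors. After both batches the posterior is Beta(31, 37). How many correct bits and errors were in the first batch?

5 correct bits and 15 errors

Sequential conjugate updates are equivalent to a single update on the pooled data, so total successes = posterior α − prior α and total failures = posterior β − prior β.
Total across both batches: 31−7=24 correct bits, 37−16=21 errors.
Subtract the second batch: 24−19=5 correct bits and 21−6=15 errors.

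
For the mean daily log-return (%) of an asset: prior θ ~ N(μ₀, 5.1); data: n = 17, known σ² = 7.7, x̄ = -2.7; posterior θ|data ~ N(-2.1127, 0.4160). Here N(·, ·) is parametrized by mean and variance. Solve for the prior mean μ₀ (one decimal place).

The posterior mean is a precision-weighted average: μ_n = (τ₀μ₀ + τ_data·x̄)/(τ₀+τ_data), with τ₀=1/σ₀² and τ_data=n/σ².
Here τ₀ = 1/5.1 = 0.196078 and τ_data = 17/7.7 = 2.207792, so τ_n = 2.403870.
Rearranging for μ₀: μ₀ = (μ_n·τ_n − τ_data·x̄)/τ₀ = (-2.1127·2.403870 − 2.207792·-2.7) / 0.196078 = 0.882382/0.196078 ≈ 4.5.

μ₀ = 4.5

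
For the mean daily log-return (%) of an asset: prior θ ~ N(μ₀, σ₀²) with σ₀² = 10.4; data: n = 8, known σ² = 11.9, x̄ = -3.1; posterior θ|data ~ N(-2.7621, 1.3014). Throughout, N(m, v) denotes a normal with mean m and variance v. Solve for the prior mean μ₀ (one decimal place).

The posterior mean is a precision-weighted average: μ_n = (τ₀μ₀ + τ_data·x̄)/(τ₀+τ_data), with τ₀=1/σ₀² and τ_data=n/σ².
Here τ₀ = 1/10.4 = 0.096154 and τ_data = 8/11.9 = 0.672269, so τ_n = 0.768423.
Rearranging for μ₀: μ₀ = (μ_n·τ_n − τ_data·x̄)/τ₀ = (-2.7621·0.768423 − 0.672269·-3.1) / 0.096154 = -0.038427/0.096154 ≈ -0.4.

μ₀ = -0.4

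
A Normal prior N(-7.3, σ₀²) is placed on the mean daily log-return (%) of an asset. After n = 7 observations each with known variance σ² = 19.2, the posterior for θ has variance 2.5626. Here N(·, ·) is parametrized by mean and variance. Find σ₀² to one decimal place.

σ₀² = 39.0

Posterior precision equals prior precision plus data precision: 1/σ_n² = 1/σ₀² + n/σ².
So 1/σ₀² = 1/2.5626 − 7/19.2 = 0.390229 − 0.364583 = 0.025646.
Hence σ₀² = 1/0.025646 ≈ 39.0.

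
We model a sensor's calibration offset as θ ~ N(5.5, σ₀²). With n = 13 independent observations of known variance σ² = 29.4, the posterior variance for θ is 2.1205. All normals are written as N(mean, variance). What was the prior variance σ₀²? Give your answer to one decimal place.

σ₀² = 34.0

Posterior precision equals prior precision plus data precision: 1/σ_n² = 1/σ₀² + n/σ².
So 1/σ₀² = 1/2.1205 − 13/29.4 = 0.471587 − 0.442177 = 0.029410.
Hence σ₀² = 1/0.029410 ≈ 34.0.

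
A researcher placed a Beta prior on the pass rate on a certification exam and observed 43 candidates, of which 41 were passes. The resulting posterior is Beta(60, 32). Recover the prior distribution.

Beta(19, 30)

Beta is conjugate to the binomial likelihood: posterior = Beta(a+s, b+f).
So a = 60 − 41 = 19 and b = 32 − 2 = 30.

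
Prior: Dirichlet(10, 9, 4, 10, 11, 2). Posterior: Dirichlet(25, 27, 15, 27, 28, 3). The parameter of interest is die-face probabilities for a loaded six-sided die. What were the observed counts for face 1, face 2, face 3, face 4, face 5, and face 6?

counts (15, 18, 11, 17, 17, 1)

For a Dirichlet(α) prior with multinomial counts c, the posterior is Dirichlet(α + c) componentwise.
Counts are posterior − prior componentwise: 25−10=15, 27−9=18, 15−4=11, 27−10=17, 28−11=17, 3−2=1.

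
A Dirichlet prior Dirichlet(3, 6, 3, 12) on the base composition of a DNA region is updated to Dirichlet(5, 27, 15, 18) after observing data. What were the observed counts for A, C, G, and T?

counts (2, 21, 12, 6)

For a Dirichlet(α) prior with multinomial counts c, the posterior is Dirichlet(α + c) componentwise.
Counts are posterior − prior componentwise: 5−3=2, 27−6=21, 15−3=12, 18−12=6.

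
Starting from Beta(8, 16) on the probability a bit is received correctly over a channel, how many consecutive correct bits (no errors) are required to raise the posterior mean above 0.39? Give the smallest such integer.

k = 3

After k correct bits and 0 errors the posterior is Beta(8+k, 16), with mean (8+k)/(8+16+k).
Set (8+k)/(24+k) > 0.39 and solve: k > (0.39·24 − 8)/(1 − 0.39) = 2.230.
The smallest integer exceeding 2.230 is 3, and checking k=3: (11)/(27) = 0.4074 > 0.39.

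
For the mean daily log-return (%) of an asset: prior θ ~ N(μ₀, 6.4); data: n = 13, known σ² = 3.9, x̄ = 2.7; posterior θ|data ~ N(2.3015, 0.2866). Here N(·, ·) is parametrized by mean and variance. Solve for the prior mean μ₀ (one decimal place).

μ₀ = -6.2

The posterior mean is a precision-weighted average: μ_n = (τ₀μ₀ + τ_data·x̄)/(τ₀+τ_data), with τ₀=1/σ₀² and τ_data=n/σ².
Here τ₀ = 1/6.4 = 0.156250 and τ_data = 13/3.9 = 3.333333, so τ_n = 3.489583.
Rearranging for μ₀: μ₀ = (μ_n·τ_n − τ_data·x̄)/τ₀ = (2.3015·3.489583 − 3.333333·2.7) / 0.156250 = -0.968724/0.156250 ≈ -6.2.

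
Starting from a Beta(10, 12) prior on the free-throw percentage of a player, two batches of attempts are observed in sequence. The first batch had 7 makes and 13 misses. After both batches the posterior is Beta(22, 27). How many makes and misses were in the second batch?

Because Beta–binomial updating is additive in the counts, the combined data contributed (α_post−α_prior, β_post−β_prior) successes and failures.
Total across both batches: 22−10=12 makes, 27−12=15 misses.
Subtract the first batch: 12−7=5 makes and 15−13=2 misses.

5 makes and 2 misses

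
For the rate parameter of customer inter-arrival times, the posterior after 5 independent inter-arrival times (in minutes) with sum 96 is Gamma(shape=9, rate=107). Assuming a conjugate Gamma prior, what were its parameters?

Gamma–exponential conjugacy: posterior shape = α + n, posterior rate = β + Σtᵢ.
So α = 9 − 5 = 4 and β = 107 − 96 = 11.

Gamma(shape=4, rate=11)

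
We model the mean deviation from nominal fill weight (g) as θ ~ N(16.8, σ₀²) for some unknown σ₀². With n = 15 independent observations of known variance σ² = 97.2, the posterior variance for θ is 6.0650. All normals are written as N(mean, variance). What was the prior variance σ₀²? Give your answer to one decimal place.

For the Normal–Normal model with known σ², precisions add: τ_n = τ₀ + n/σ².
So 1/σ₀² = 1/6.0650 − 15/97.2 = 0.164880 − 0.154321 = 0.010559.
Hence σ₀² = 1/0.010559 ≈ 94.7.

σ₀² = 94.7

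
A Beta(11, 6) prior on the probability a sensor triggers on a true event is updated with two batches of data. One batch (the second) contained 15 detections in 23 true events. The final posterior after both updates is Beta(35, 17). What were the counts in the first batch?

9 detections and 3 misses

Sequential conjugate updates are equivalent to a single update on the pooled data, so total successes = posterior α − prior α and total failures = posterior β − prior β.
Total across both batches: 35−11=24 detections, 17−6=11 misses.
Subtract the second batch: 24−15=9 detections and 11−8=3 misses.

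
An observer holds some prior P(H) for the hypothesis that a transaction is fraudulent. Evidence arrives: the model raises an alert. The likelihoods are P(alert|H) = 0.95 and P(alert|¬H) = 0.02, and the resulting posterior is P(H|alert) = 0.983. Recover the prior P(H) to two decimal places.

P(H) = 0.55

Bayes' rule in odds form gives O(H|E) = O(H)·[P(E|H)/P(E|¬H)], hence O(H) = O(H|E)/LR.
Posterior odds = 0.983/(1−0.983) = 57.8235. LR = 0.95/0.02 = 47.5000.
Prior odds = 57.8235/47.5000 = 1.2173, so P(H) = 1.2173/(1+1.2173) ≈ 0.55.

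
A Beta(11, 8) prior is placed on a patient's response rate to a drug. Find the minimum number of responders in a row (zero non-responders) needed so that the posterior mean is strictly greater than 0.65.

After k responders and 0 non-responders the posterior is Beta(11+k, 8), with mean (11+k)/(11+8+k).
Set (11+k)/(19+k) > 0.65 and solve: k > (0.65·19 − 11)/(1 − 0.65) = 3.857.
The smallest integer exceeding 3.857 is 4.

k = 4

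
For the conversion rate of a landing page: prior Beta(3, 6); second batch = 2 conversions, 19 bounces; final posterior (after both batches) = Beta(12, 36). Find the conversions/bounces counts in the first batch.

7 conversions and 11 bounces

Because Beta–binomial updating is additive in the counts, the combined data contributed (α_post−α_prior, β_post−β_prior) successes and failures.
Total across both batches: 12−3=9 conversions, 36−6=30 bounces.
Subtract the second batch: 9−2=7 conversions and 30−19=11 bounces.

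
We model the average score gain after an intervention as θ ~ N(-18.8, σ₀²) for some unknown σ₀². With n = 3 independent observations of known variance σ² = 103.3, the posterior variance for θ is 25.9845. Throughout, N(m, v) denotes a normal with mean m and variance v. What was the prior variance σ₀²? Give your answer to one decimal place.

σ₀² = 105.9

Posterior precision equals prior precision plus data precision: 1/σ_n² = 1/σ₀² + n/σ².
So 1/σ₀² = 1/25.9845 − 3/103.3 = 0.038484 − 0.029042 = 0.009442.
Hence σ₀² = 1/0.009442 ≈ 105.9.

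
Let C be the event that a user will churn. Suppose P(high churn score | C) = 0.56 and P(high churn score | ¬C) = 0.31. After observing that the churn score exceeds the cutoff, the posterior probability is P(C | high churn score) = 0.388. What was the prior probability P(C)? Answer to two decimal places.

P(C) = 0.26

In odds form, posterior odds = prior odds × likelihood ratio, so prior odds = posterior odds ÷ LR.
Posterior odds = 0.388/(1−0.388) = 0.6340. LR = 0.56/0.31 = 1.8065.
Prior odds = 0.6340/1.8065 = 0.3510, so P(C) = 0.3510/(1+0.3510) ≈ 0.26.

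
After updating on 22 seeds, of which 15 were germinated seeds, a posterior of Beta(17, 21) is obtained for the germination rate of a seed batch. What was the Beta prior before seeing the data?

Beta(2, 14)

A Beta(a, b) prior with s successes and f failures in binomial data gives a Beta(a+s, b+f) posterior.
Subtract the data counts: 17−15=2, 21−7=14.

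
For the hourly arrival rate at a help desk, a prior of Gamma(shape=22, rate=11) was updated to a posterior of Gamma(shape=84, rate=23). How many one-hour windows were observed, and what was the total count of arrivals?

Gamma–Poisson conjugacy: posterior shape = α + Σxᵢ, posterior rate = β + n.
Matching: Σxᵢ = 84 − 22 = 62 and n = 23 − 11 = 12.

n = 12 one-hour windows with total 62 arrivals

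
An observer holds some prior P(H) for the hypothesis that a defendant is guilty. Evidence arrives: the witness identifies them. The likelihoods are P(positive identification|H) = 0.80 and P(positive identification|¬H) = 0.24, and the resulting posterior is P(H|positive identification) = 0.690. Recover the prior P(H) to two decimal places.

P(H) = 0.40

Bayes' rule in odds form gives O(H|E) = O(H)·[P(E|H)/P(E|¬H)], hence O(H) = O(H|E)/LR.
Posterior odds = 0.690/(1−0.690) = 2.2258. LR = 0.80/0.24 = 3.3333.
Prior odds = 2.2258/3.3333 = 0.6677, so P(H) = 0.6677/(1+0.6677) ≈ 0.40.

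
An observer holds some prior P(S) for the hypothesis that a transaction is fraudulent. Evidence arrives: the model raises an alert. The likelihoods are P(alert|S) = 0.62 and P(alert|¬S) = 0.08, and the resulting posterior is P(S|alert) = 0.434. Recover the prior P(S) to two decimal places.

In odds form, posterior odds = prior odds × likelihood ratio, so prior odds = posterior odds ÷ LR.
Posterior odds = 0.434/(1−0.434) = 0.7668. LR = 0.62/0.08 = 7.7500.
Prior odds = 0.7668/7.7500 = 0.0989, so P(S) = 0.0989/(1+0.0989) ≈ 0.09.

P(S) = 0.09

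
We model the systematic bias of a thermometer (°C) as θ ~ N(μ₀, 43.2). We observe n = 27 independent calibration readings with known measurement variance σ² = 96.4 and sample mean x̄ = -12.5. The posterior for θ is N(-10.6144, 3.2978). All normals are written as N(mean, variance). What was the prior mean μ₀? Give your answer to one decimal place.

With known observation variance, the Normal–Normal posterior has precision τ_n = τ₀ + n/σ² and mean μ_n = (τ₀μ₀ + (n/σ²)x̄)/τ_n.
Here τ₀ = 1/43.2 = 0.023148 and τ_data = 27/96.4 = 0.280083, so τ_n = 0.303231.
Rearranging for μ₀: μ₀ = (μ_n·τ_n − τ_data·x̄)/τ₀ = (-10.6144·0.303231 − 0.280083·-12.5) / 0.023148 = 0.282422/0.023148 ≈ 12.2.

μ₀ = 12.2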